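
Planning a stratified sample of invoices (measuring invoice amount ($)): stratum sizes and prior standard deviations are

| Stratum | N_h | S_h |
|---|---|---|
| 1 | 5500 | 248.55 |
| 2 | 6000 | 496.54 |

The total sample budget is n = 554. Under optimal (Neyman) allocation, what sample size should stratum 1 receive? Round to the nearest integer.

174

Neyman allocation: n_h = n · N_h S_h / Σ N_i S_i, with n = 554.
  stratum 1: N_h·S_h = 5500·248.55 = 1367025.00
  stratum 2: N_h·S_h = 6000·496.54 = 2979240.00
Σ N_h S_h = 4346265.00
n for stratum 1 = 554·1367025.00/4346265.00 = 174.249 → 174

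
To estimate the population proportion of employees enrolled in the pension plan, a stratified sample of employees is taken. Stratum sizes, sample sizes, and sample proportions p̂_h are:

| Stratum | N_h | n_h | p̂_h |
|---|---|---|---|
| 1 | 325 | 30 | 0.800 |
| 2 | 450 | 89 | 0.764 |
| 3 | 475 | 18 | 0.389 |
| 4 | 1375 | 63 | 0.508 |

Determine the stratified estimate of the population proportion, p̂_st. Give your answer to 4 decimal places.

p̂_st ≈ 0.5665

N = 2625; stratum weights W_h = N_h/N.
p̂_st = Σ W_h p̂_h = (325·0.800 + 450·0.764 + 475·0.389 + 1375·0.508)/2625 = 0.56650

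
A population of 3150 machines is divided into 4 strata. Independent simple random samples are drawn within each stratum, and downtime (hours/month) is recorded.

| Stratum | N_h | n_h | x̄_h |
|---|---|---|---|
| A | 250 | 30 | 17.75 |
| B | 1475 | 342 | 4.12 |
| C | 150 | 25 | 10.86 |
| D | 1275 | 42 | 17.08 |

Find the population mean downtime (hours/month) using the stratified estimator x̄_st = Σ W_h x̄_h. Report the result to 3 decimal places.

N = Σ N_h = 3150. Stratum weights W_h = N_h/N.
x̄_st = (250·17.75 + 1475·4.12 + 150·10.86 + 1275·17.08) / 3150 = 10.76841

x̄_st ≈ 10.768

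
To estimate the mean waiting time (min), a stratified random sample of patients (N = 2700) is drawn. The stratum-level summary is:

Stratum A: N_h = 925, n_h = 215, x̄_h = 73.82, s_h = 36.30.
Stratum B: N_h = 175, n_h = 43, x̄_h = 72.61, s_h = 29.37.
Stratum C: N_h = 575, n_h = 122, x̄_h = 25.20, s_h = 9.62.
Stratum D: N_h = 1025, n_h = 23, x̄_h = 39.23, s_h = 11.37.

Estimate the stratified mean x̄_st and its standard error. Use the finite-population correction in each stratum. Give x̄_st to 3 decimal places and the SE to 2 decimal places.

x̄_st = Σ W_h x̄_h = (925·73.82 + 175·72.61 + 575·25.20 + 1025·39.23)/2700 = 50.25593
V̂(x̄_st) = Σ W_h² (1 − n_h/N_h) s_h²/n_h, with W_h = N_h/N and N = 2700:
  stratum A: (925/2700)²·(1 − 215/925)·36.30²/215 = 0.552138
  stratum B: (175/2700)²·(1 − 43/175)·29.37²/43 = 0.0635659
  stratum C: (575/2700)²·(1 − 122/575)·9.62²/122 = 0.0271037
  stratum D: (1025/2700)²·(1 − 23/1025)·11.37²/23 = 0.791876
V̂(x̄_st) = 1.43468
SE(x̄_st) = √1.43468 = 1.19778

x̄_st ≈ 50.256, SE ≈ 1.20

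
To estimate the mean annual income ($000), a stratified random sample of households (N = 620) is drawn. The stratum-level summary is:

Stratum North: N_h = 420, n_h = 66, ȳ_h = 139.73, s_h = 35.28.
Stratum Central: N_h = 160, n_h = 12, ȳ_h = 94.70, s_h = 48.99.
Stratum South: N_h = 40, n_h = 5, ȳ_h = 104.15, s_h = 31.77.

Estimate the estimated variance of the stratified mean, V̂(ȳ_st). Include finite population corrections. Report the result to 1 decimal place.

V̂(ȳ_st) = Σ W_h² (1 − n_h/N_h) s_h²/n_h, with W_h = N_h/N and N = 620:
  stratum North: (420/620)²·(1 − 66/420)·35.28²/66 = 7.29428
  stratum Central: (160/620)²·(1 − 12/160)·48.99²/12 = 12.3206
  stratum South: (40/620)²·(1 − 5/40)·31.77²/5 = 0.735206
V̂(ȳ_st) = 20.3501

V̂(ȳ_st) ≈ 20.4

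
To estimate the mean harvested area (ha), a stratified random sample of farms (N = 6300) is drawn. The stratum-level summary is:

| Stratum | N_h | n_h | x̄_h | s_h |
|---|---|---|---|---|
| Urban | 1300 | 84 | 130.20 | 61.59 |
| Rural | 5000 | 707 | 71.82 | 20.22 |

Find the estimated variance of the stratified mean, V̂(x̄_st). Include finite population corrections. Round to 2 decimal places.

V̂(x̄_st) = Σ W_h² (1 − n_h/N_h) s_h²/n_h, with W_h = N_h/N and N = 6300:
  stratum Urban: (1300/6300)²·(1 − 84/1300)·61.59²/84 = 1.79861
  stratum Rural: (5000/6300)²·(1 − 707/5000)·20.22²/707 = 0.312747
V̂(x̄_st) = 2.11136

V̂(x̄_st) ≈ 2.11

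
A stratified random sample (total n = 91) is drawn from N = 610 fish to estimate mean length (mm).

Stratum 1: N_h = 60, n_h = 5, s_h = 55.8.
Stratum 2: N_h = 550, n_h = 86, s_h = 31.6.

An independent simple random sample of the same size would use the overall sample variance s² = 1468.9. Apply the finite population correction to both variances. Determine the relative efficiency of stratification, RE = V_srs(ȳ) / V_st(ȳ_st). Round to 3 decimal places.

V̂(ȳ_st) = Σ W_h² (1 − n_h/N_h) s_h²/n_h, with W_h = N_h/N and N = 610:
  stratum 1: (60/610)²·(1 − 5/60)·55.8²/5 = 5.52272
  stratum 2: (550/610)²·(1 − 86/550)·31.6²/86 = 7.96337
V_st = 13.4861
V_srs = (1 − 91/610)·1468.9/91 = 13.7337
Relative efficiency = V_srs / V_st = 13.7337/13.4861 = 1.0184

RE ≈ 1.018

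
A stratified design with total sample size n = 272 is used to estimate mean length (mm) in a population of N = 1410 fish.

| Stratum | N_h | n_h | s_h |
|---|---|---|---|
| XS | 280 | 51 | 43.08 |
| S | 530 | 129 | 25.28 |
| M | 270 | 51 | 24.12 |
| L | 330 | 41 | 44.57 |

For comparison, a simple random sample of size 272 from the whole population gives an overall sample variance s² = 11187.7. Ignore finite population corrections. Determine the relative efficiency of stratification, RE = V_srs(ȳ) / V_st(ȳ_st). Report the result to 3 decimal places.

RE ≈ 7.899

V̂(ȳ_st) = Σ W_h² s_h²/n_h, with W_h = N_h/N and N = 1410:
  stratum XS: (280/1410)²·43.08²/51 = 1.43502
  stratum S: (530/1410)²·25.28²/129 = 0.699968
  stratum M: (270/1410)²·24.12²/51 = 0.418286
  stratum L: (330/1410)²·44.57²/41 = 2.65394
V_st = 5.20722
V_srs = s²/n = 11187.7/272 = 41.1313
Relative efficiency = V_srs / V_st = 41.1313/5.20722 = 7.8989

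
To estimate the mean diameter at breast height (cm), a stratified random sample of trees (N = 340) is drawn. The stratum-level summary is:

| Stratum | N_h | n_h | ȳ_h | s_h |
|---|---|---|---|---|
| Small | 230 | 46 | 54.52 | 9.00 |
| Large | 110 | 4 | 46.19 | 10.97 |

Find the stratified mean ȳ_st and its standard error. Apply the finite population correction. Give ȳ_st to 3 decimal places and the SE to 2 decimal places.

ȳ_st = Σ W_h ȳ_h = (230·54.52 + 110·46.19)/340 = 51.82500
V̂(ȳ_st) = Σ W_h² (1 − n_h/N_h) s_h²/n_h, with W_h = N_h/N and N = 340:
  stratum Small: (230/340)²·(1 − 46/230)·9.00²/46 = 0.644637
  stratum Large: (110/340)²·(1 − 4/110)·10.97²/4 = 3.03455
V̂(ȳ_st) = 3.67918
SE(ȳ_st) = √3.67918 = 1.91812

ȳ_st ≈ 51.825, SE ≈ 1.92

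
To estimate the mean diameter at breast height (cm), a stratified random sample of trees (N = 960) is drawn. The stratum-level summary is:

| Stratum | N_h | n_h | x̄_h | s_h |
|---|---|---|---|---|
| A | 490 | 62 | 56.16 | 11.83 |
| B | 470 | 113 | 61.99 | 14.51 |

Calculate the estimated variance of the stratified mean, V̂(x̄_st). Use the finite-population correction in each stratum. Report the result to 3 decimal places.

V̂(x̄_st) = Σ W_h² (1 − n_h/N_h) s_h²/n_h, with W_h = N_h/N and N = 960:
  stratum A: (490/960)²·(1 − 62/490)·11.83²/62 = 0.513659
  stratum B: (470/960)²·(1 − 113/470)·14.51²/113 = 0.339219
V̂(x̄_st) = 0.852878

V̂(x̄_st) ≈ 0.853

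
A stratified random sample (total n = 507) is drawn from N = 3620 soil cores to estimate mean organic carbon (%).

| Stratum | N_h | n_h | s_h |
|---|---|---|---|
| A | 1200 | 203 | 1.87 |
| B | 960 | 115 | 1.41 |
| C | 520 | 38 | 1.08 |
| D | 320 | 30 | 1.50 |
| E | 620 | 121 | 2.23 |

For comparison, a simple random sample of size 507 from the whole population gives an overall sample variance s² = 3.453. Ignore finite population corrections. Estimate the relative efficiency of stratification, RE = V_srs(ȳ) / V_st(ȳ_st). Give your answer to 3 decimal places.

RE ≈ 1.231

V̂(ȳ_st) = Σ W_h² s_h²/n_h, with W_h = N_h/N and N = 3620:
  stratum A: (1200/3620)²·1.87²/203 = 0.00189292
  stratum B: (960/3620)²·1.41²/115 = 0.00121581
  stratum C: (520/3620)²·1.08²/38 = 0.000633364
  stratum D: (320/3620)²·1.50²/30 = 0.000586063
  stratum E: (620/3620)²·2.23²/121 = 0.00120556
V_st = 0.00553372
V_srs = s²/n = 3.453/507 = 0.00681065
Relative efficiency = V_srs / V_st = 0.00681065/0.00553372 = 1.2308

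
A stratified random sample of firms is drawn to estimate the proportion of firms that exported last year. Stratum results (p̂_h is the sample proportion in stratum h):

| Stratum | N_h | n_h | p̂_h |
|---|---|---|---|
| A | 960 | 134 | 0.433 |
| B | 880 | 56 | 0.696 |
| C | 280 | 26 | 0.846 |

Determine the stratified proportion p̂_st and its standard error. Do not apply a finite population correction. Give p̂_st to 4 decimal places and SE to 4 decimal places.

N = 2120; stratum weights W_h = N_h/N.
p̂_st = Σ W_h p̂_h = (960·0.433 + 880·0.696 + 280·0.846)/2120 = 0.59672
V̂(p̂_st) = Σ W_h² p̂_h(1−p̂_h)/(n_h−1):
  stratum A: (960/2120)²·0.433·0.567/133 = 0.000378521
  stratum B: (880/2120)²·0.696·0.304/55 = 0.000662848
  stratum C: (280/2120)²·0.846·0.154/25 = 9.09066e-05
V̂(p̂_st) = 0.00113228; SE = √V̂ = 0.0336493

p̂_st ≈ 0.5967, SE ≈ 0.0336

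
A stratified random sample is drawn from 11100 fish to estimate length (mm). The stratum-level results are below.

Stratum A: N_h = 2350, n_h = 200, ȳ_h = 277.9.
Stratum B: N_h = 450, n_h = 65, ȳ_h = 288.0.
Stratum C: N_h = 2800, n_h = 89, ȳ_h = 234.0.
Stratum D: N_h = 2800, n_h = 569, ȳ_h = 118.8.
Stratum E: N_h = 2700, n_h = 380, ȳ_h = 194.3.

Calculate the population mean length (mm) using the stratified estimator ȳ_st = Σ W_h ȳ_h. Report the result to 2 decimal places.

N = Σ N_h = 11100. Stratum weights W_h = N_h/N.
ȳ_st = (2350·277.9 + 450·288.0 + 2800·234.0 + 2800·118.8 + 2700·194.3) / 11100 = 206.7671

ȳ_st ≈ 206.77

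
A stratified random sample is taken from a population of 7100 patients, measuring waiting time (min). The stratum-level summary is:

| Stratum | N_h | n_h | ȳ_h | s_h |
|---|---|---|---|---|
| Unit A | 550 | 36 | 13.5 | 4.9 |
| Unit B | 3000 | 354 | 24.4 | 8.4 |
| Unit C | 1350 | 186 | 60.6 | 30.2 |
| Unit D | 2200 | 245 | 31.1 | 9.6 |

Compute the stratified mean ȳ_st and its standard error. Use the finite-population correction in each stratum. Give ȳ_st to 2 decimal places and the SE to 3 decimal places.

ȳ_st ≈ 32.51, SE ≈ 0.469

ȳ_st = Σ W_h ȳ_h = (550·13.5 + 3000·24.4 + 1350·60.6 + 2200·31.1)/7100 = 32.51479
V̂(ȳ_st) = Σ W_h² (1 − n_h/N_h) s_h²/n_h, with W_h = N_h/N and N = 7100:
  stratum Unit A: (550/7100)²·(1 − 36/550)·4.9²/36 = 0.00374023
  stratum Unit B: (3000/7100)²·(1 − 354/3000)·8.4²/354 = 0.031387
  stratum Unit C: (1350/7100)²·(1 − 186/1350)·30.2²/186 = 0.152852
  stratum Unit D: (2200/7100)²·(1 − 245/2200)·9.6²/245 = 0.0320944
V̂(ȳ_st) = 0.220074
SE(ȳ_st) = √0.220074 = 0.46912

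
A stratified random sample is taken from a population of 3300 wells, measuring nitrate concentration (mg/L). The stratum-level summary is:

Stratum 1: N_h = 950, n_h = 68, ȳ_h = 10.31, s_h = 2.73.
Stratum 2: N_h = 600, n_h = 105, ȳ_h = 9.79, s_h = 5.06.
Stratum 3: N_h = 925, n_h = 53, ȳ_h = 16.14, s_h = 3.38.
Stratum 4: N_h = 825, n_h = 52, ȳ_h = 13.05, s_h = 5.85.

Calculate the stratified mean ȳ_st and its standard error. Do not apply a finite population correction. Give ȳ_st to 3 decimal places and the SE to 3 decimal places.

ȳ_st = Σ W_h ȳ_h = (950·10.31 + 600·9.79 + 925·16.14 + 825·13.05)/3300 = 12.53462
V̂(ȳ_st) = Σ W_h² s_h²/n_h, with W_h = N_h/N and N = 3300:
  stratum 1: (950/3300)²·2.73²/68 = 0.00908313
  stratum 2: (600/3300)²·5.06²/105 = 0.00806095
  stratum 3: (925/3300)²·3.38²/53 = 0.0169361
  stratum 4: (825/3300)²·5.85²/52 = 0.0411328
V̂(ȳ_st) = 0.075213
SE(ȳ_st) = √0.075213 = 0.27425

ȳ_st ≈ 12.535, SE ≈ 0.274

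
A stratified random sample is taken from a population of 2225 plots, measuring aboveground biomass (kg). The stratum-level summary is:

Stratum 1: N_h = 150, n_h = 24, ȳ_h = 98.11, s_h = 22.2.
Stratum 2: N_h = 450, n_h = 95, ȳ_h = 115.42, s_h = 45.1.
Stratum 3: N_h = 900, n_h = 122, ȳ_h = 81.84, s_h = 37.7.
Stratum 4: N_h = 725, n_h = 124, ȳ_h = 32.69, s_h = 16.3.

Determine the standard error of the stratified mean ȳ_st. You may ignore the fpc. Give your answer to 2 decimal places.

SE(ȳ_st) ≈ 1.76

V̂(ȳ_st) = Σ W_h² s_h²/n_h, with W_h = N_h/N and N = 2225:
  stratum 1: (150/2225)²·22.2²/24 = 0.0933291
  stratum 2: (450/2225)²·45.1²/95 = 0.875779
  stratum 3: (900/2225)²·37.7²/122 = 1.90611
  stratum 4: (725/2225)²·16.3²/124 = 0.227494
V̂(ȳ_st) = 3.10271
SE(ȳ_st) = √3.10271 = 1.76145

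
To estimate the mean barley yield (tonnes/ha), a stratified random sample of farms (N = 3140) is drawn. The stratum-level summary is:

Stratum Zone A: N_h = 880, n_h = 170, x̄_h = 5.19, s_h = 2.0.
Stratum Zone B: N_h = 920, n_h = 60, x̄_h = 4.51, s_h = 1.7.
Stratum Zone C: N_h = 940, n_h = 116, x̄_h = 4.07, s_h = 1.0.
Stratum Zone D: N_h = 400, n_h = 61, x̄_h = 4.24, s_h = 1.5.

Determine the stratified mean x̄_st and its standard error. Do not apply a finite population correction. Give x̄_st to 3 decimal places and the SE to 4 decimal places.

x̄_st ≈ 4.534, SE ≈ 0.0858

x̄_st = Σ W_h x̄_h = (880·5.19 + 920·4.51 + 940·4.07 + 400·4.24)/3140 = 4.53446
V̂(x̄_st) = Σ W_h² s_h²/n_h, with W_h = N_h/N and N = 3140:
  stratum Zone A: (880/3140)²·2.0²/170 = 0.00184806
  stratum Zone B: (920/3140)²·1.7²/60 = 0.00413488
  stratum Zone C: (940/3140)²·1.0²/116 = 0.000772571
  stratum Zone D: (400/3140)²·1.5²/61 = 0.000598568
V̂(x̄_st) = 0.00735408
SE(x̄_st) = √0.00735408 = 0.085756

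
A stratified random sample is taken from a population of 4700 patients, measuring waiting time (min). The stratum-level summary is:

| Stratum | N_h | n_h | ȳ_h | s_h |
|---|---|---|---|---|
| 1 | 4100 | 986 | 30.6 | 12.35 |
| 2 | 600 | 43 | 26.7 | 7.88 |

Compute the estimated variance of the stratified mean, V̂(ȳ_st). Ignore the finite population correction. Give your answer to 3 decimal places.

V̂(ȳ_st) ≈ 0.141

V̂(ȳ_st) = Σ W_h² s_h²/n_h, with W_h = N_h/N and N = 4700:
  stratum 1: (4100/4700)²·12.35²/986 = 0.117714
  stratum 2: (600/4700)²·7.88²/43 = 0.0235337
V̂(ȳ_st) = 0.141248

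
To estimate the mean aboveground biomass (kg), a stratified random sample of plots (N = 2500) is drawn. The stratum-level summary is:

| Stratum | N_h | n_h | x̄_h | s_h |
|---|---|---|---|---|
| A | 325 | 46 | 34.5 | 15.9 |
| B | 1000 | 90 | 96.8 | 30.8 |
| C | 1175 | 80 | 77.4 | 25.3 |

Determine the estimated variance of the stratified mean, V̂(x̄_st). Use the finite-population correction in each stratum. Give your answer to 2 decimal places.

V̂(x̄_st) ≈ 3.26

V̂(x̄_st) = Σ W_h² (1 − n_h/N_h) s_h²/n_h, with W_h = N_h/N and N = 2500:
  stratum A: (325/2500)²·(1 − 46/325)·15.9²/46 = 0.0797341
  stratum B: (1000/2500)²·(1 − 90/1000)·30.8²/90 = 1.53469
  stratum C: (1175/2500)²·(1 − 80/1175)·25.3²/80 = 1.64711
V̂(x̄_st) = 3.26153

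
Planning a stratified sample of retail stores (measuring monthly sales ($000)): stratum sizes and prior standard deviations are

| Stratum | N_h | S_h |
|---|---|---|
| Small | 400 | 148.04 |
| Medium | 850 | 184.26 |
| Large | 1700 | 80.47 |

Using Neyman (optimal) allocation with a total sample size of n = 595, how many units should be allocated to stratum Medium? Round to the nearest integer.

264

Neyman allocation: n_h = n · N_h S_h / Σ N_i S_i, with n = 595.
  stratum Small: N_h·S_h = 400·148.04 = 59216.00
  stratum Medium: N_h·S_h = 850·184.26 = 156621.00
  stratum Large: N_h·S_h = 1700·80.47 = 136799.00
Σ N_h S_h = 352636.00
n for stratum Medium = 595·156621.00/352636.00 = 264.265 → 264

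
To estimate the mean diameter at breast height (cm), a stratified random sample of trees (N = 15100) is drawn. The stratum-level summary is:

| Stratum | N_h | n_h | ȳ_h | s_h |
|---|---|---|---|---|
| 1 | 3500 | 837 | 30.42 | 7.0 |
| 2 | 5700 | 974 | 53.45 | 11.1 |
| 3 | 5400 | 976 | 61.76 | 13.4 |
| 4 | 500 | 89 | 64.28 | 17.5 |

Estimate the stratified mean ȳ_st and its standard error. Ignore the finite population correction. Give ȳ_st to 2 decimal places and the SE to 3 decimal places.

ȳ_st ≈ 51.44, SE ≈ 0.220

ȳ_st = Σ W_h ȳ_h = (3500·30.42 + 5700·53.45 + 5400·61.76 + 500·64.28)/15100 = 51.44232
V̂(ȳ_st) = Σ W_h² s_h²/n_h, with W_h = N_h/N and N = 15100:
  stratum 1: (3500/15100)²·7.0²/837 = 0.00314523
  stratum 2: (5700/15100)²·11.1²/974 = 0.0180253
  stratum 3: (5400/15100)²·13.4²/976 = 0.0235285
  stratum 4: (500/15100)²·17.5²/89 = 0.00377287
V̂(ȳ_st) = 0.0484719
SE(ȳ_st) = √0.0484719 = 0.220163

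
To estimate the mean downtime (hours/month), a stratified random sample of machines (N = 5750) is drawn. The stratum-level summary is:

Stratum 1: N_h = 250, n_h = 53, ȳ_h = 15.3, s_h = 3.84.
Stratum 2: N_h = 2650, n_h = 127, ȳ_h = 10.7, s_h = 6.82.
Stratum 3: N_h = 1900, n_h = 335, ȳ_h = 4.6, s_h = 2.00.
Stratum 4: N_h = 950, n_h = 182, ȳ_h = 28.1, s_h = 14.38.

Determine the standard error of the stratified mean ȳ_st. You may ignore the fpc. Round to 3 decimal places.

V̂(ȳ_st) = Σ W_h² s_h²/n_h, with W_h = N_h/N and N = 5750:
  stratum 1: (250/5750)²·3.84²/53 = 0.000525934
  stratum 2: (2650/5750)²·6.82²/127 = 0.0777895
  stratum 3: (1900/5750)²·2.00²/335 = 0.00130373
  stratum 4: (950/5750)²·14.38²/182 = 0.031014
V̂(ȳ_st) = 0.110633
SE(ȳ_st) = √0.110633 = 0.332616

SE(ȳ_st) ≈ 0.333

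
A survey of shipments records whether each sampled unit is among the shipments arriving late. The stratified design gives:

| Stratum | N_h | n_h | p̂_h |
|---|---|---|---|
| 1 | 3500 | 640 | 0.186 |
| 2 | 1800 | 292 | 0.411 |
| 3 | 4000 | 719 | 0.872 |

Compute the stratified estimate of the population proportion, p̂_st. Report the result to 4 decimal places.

N = 9300; stratum weights W_h = N_h/N.
p̂_st = Σ W_h p̂_h = (3500·0.186 + 1800·0.411 + 4000·0.872)/9300 = 0.52460

p̂_st ≈ 0.5246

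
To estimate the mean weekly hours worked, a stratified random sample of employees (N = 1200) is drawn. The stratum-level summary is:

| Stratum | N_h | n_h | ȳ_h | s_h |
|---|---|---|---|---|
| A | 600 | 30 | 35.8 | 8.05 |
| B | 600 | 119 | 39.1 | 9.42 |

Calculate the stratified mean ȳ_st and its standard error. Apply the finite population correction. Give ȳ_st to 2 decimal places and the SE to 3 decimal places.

ȳ_st ≈ 37.45, SE ≈ 0.814

ȳ_st = Σ W_h ȳ_h = (600·35.8 + 600·39.1)/1200 = 37.45000
V̂(ȳ_st) = Σ W_h² (1 − n_h/N_h) s_h²/n_h, with W_h = N_h/N and N = 1200:
  stratum A: (600/1200)²·(1 − 30/600)·8.05²/30 = 0.51302
  stratum B: (600/1200)²·(1 − 119/600)·9.42²/119 = 0.149448
V̂(ȳ_st) = 0.662467
SE(ȳ_st) = √0.662467 = 0.813921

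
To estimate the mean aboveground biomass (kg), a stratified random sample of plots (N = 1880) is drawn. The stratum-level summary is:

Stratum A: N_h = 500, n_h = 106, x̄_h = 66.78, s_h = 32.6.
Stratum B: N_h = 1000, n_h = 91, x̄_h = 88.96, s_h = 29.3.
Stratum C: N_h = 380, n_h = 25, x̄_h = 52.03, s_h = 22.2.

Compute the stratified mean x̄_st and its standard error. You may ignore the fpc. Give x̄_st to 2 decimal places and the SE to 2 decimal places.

x̄_st = Σ W_h x̄_h = (500·66.78 + 1000·88.96 + 380·52.03)/1880 = 75.59649
V̂(x̄_st) = Σ W_h² s_h²/n_h, with W_h = N_h/N and N = 1880:
  stratum A: (500/1880)²·32.6²/106 = 0.709175
  stratum B: (1000/1880)²·29.3²/91 = 2.66918
  stratum C: (380/1880)²·22.2²/25 = 0.805411
V̂(x̄_st) = 4.18377
SE(x̄_st) = √4.18377 = 2.04543

x̄_st ≈ 75.60, SE ≈ 2.05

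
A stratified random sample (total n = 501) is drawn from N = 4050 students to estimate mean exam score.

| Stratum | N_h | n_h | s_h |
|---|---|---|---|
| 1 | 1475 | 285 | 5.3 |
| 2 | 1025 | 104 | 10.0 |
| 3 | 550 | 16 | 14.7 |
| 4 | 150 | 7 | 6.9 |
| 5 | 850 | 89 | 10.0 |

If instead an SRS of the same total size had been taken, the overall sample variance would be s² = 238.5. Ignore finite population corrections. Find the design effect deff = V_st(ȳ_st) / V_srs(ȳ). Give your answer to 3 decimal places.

deff ≈ 0.804

V̂(ȳ_st) = Σ W_h² s_h²/n_h, with W_h = N_h/N and N = 4050:
  stratum 1: (1475/4050)²·5.3²/285 = 0.0130732
  stratum 2: (1025/4050)²·10.0²/104 = 0.0615892
  stratum 3: (550/4050)²·14.7²/16 = 0.249075
  stratum 4: (150/4050)²·6.9²/7 = 0.00932981
  stratum 5: (850/4050)²·10.0²/89 = 0.0494923
V_st = 0.382559
V_srs = s²/n = 238.5/501 = 0.476048
deff = V_st / V_srs = 0.382559/0.476048 = 0.8036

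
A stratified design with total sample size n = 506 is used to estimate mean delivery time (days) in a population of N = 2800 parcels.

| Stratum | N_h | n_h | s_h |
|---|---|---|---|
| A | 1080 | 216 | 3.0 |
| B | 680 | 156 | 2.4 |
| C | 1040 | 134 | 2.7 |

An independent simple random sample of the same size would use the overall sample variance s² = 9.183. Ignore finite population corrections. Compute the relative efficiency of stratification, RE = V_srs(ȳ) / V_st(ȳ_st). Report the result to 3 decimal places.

RE ≈ 1.143

V̂(ȳ_st) = Σ W_h² s_h²/n_h, with W_h = N_h/N and N = 2800:
  stratum A: (1080/2800)²·3.0²/216 = 0.00619898
  stratum B: (680/2800)²·2.4²/156 = 0.00217771
  stratum C: (1040/2800)²·2.7²/134 = 0.00750539
V_st = 0.0158821
V_srs = s²/n = 9.183/506 = 0.0181482
Relative efficiency = V_srs / V_st = 0.0181482/0.0158821 = 1.1427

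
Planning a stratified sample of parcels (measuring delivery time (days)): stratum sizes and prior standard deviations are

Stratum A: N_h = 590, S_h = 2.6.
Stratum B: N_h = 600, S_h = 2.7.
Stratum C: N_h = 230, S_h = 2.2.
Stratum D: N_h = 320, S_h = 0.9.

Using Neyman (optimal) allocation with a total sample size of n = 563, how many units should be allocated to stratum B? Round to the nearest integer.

231

Neyman allocation: n_h = n · N_h S_h / Σ N_i S_i, with n = 563.
  stratum A: N_h·S_h = 590·2.6 = 1534.00
  stratum B: N_h·S_h = 600·2.7 = 1620.00
  stratum C: N_h·S_h = 230·2.2 = 506.00
  stratum D: N_h·S_h = 320·0.9 = 288.00
Σ N_h S_h = 3948.00
n for stratum B = 563·1620.00/3948.00 = 231.018 → 231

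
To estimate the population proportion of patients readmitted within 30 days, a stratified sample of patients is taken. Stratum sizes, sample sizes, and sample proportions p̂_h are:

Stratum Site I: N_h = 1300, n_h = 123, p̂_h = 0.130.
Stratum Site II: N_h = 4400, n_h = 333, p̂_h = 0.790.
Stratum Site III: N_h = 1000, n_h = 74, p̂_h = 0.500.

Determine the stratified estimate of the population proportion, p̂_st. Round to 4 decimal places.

N = 6700; stratum weights W_h = N_h/N.
p̂_st = Σ W_h p̂_h = (1300·0.130 + 4400·0.790 + 1000·0.500)/6700 = 0.61866

p̂_st ≈ 0.6187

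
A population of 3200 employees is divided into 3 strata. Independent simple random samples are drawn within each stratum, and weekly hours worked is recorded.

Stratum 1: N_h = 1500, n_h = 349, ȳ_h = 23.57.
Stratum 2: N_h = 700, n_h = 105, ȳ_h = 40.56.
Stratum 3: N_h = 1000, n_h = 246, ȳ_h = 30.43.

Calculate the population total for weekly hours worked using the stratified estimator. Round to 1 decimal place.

τ̂_st = Σ N_h ȳ_h = 1500·23.57 + 700·40.56 + 1000·30.43 = 94177.0

τ̂_st ≈ 94177.0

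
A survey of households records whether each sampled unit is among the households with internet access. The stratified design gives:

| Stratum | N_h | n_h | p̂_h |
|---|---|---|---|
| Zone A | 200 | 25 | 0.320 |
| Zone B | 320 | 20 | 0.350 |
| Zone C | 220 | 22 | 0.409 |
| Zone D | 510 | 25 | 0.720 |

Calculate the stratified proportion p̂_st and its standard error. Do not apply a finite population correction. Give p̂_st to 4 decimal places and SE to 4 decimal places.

p̂_st ≈ 0.5065, SE ≈ 0.0526

N = 1250; stratum weights W_h = N_h/N.
p̂_st = Σ W_h p̂_h = (200·0.320 + 320·0.350 + 220·0.409 + 510·0.720)/1250 = 0.50654
V̂(p̂_st) = Σ W_h² p̂_h(1−p̂_h)/(n_h−1):
  stratum Zone A: (200/1250)²·0.320·0.680/24 = 0.000232107
  stratum Zone B: (320/1250)²·0.350·0.650/19 = 0.000784707
  stratum Zone C: (220/1250)²·0.409·0.591/21 = 0.000356547
  stratum Zone D: (510/1250)²·0.720·0.280/24 = 0.0013983
V̂(p̂_st) = 0.00277166; SE = √V̂ = 0.0526465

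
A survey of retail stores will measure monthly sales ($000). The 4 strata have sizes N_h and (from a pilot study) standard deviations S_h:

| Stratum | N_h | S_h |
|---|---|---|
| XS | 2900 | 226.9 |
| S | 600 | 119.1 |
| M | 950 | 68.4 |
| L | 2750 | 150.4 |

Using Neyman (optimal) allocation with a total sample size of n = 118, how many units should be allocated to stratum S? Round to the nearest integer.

Neyman allocation: n_h = n · N_h S_h / Σ N_i S_i, with n = 118.
  stratum XS: N_h·S_h = 2900·226.9 = 658010.00
  stratum S: N_h·S_h = 600·119.1 = 71460.00
  stratum M: N_h·S_h = 950·68.4 = 64980.00
  stratum L: N_h·S_h = 2750·150.4 = 413600.00
Σ N_h S_h = 1208050.00
n for stratum S = 118·71460.00/1208050.00 = 6.980 → 7

7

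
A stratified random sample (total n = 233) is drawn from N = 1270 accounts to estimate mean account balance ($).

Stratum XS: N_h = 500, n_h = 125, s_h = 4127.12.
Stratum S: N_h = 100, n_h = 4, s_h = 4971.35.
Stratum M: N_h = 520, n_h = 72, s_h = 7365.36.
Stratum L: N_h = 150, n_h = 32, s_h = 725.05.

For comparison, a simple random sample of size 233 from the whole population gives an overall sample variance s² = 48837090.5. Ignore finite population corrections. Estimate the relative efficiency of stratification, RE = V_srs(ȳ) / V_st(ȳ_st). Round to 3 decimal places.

V̂(ȳ_st) = Σ W_h² s_h²/n_h, with W_h = N_h/N and N = 1270:
  stratum XS: (500/1270)²·4127.12²/125 = 21121.1
  stratum S: (100/1270)²·4971.35²/4 = 38307.3
  stratum M: (520/1270)²·7365.36²/72 = 126315
  stratum L: (150/1270)²·725.05²/32 = 229.172
V_st = 185972
V_srs = s²/n = 48837090.5/233 = 209601
Relative efficiency = V_srs / V_st = 209601/185972 = 1.1271

RE ≈ 1.127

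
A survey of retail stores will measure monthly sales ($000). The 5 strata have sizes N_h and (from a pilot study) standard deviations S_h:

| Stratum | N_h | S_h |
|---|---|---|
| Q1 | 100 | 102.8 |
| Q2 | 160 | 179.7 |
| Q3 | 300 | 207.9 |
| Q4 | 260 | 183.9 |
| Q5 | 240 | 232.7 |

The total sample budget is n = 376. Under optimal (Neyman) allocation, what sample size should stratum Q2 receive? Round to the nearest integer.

53

Neyman allocation: n_h = n · N_h S_h / Σ N_i S_i, with n = 376.
  stratum Q1: N_h·S_h = 100·102.8 = 10280.00
  stratum Q2: N_h·S_h = 160·179.7 = 28752.00
  stratum Q3: N_h·S_h = 300·207.9 = 62370.00
  stratum Q4: N_h·S_h = 260·183.9 = 47814.00
  stratum Q5: N_h·S_h = 240·232.7 = 55848.00
Σ N_h S_h = 205064.00
n for stratum Q2 = 376·28752.00/205064.00 = 52.719 → 53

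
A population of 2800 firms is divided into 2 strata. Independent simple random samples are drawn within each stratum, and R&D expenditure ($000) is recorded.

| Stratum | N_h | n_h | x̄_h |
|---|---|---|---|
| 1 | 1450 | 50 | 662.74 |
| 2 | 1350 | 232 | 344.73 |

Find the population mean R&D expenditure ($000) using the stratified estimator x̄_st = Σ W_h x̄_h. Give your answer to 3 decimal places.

N = Σ N_h = 2800. Stratum weights W_h = N_h/N.
x̄_st = (1450·662.74 + 1350·344.73) / 2800 = 509.41375

x̄_st ≈ 509.414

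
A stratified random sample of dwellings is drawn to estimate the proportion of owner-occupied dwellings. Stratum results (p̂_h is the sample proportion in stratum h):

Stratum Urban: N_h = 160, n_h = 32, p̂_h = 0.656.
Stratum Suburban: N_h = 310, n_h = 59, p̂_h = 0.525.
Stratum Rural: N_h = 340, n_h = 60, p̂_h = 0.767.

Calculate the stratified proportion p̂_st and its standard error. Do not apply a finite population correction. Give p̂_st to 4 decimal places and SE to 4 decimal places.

N = 810; stratum weights W_h = N_h/N.
p̂_st = Σ W_h p̂_h = (160·0.656 + 310·0.525 + 340·0.767)/810 = 0.65246
V̂(p̂_st) = Σ W_h² p̂_h(1−p̂_h)/(n_h−1):
  stratum Urban: (160/810)²·0.656·0.344/31 = 0.000284034
  stratum Suburban: (310/810)²·0.525·0.475/58 = 0.000629765
  stratum Rural: (340/810)²·0.767·0.233/59 = 0.000533688
V̂(p̂_st) = 0.00144749; SE = √V̂ = 0.0380458

p̂_st ≈ 0.6525, SE ≈ 0.0380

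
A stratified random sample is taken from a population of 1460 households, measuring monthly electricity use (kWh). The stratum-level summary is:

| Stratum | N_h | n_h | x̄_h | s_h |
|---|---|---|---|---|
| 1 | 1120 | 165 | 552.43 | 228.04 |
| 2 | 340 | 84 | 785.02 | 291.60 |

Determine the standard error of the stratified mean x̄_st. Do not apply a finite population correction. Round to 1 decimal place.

SE(x̄_st) ≈ 15.5

V̂(x̄_st) = Σ W_h² s_h²/n_h, with W_h = N_h/N and N = 1460:
  stratum 1: (1120/1460)²·228.04²/165 = 185.468
  stratum 2: (340/1460)²·291.60²/84 = 54.8969
V̂(x̄_st) = 240.365
SE(x̄_st) = √240.365 = 15.5037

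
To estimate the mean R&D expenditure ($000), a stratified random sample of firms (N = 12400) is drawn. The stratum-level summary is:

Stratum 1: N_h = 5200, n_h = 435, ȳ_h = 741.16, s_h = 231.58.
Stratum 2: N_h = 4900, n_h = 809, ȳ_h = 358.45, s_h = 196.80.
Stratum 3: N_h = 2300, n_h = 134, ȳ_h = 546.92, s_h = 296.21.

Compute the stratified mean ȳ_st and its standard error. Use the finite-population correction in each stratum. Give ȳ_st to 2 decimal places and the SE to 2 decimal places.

ȳ_st ≈ 553.90, SE ≈ 6.88

ȳ_st = Σ W_h ȳ_h = (5200·741.16 + 4900·358.45 + 2300·546.92)/12400 = 553.89944
V̂(ȳ_st) = Σ W_h² (1 − n_h/N_h) s_h²/n_h, with W_h = N_h/N and N = 12400:
  stratum 1: (5200/12400)²·(1 − 435/5200)·231.58²/435 = 19.8672
  stratum 2: (4900/12400)²·(1 − 809/4900)·196.80²/809 = 6.24143
  stratum 3: (2300/12400)²·(1 − 134/2300)·296.21²/134 = 21.2147
V̂(ȳ_st) = 47.3233
SE(ȳ_st) = √47.3233 = 6.87919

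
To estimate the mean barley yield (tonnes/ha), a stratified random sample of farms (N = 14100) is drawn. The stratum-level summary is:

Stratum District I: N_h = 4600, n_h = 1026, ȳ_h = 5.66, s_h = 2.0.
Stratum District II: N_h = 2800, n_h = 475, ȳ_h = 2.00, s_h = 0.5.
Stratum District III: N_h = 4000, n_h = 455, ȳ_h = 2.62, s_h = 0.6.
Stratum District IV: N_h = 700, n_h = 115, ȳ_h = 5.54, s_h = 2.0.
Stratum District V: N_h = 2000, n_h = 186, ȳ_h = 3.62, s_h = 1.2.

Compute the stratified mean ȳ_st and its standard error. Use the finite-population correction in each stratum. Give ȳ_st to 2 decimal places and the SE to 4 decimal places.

ȳ_st = Σ W_h ȳ_h = (4600·5.66 + 2800·2.00 + 4000·2.62 + 700·5.54 + 2000·3.62)/14100 = 3.77546
V̂(ȳ_st) = Σ W_h² (1 − n_h/N_h) s_h²/n_h, with W_h = N_h/N and N = 14100:
  stratum District I: (4600/14100)²·(1 − 1026/4600)·2.0²/1026 = 0.000322394
  stratum District II: (2800/14100)²·(1 − 475/2800)·0.5²/475 = 1.72341e-05
  stratum District III: (4000/14100)²·(1 − 455/4000)·0.6²/455 = 5.64325e-05
  stratum District IV: (700/14100)²·(1 − 115/700)·2.0²/115 = 7.16437e-05
  stratum District V: (2000/14100)²·(1 − 186/2000)·1.2²/186 = 0.000141279
V̂(ȳ_st) = 0.000608983
SE(ȳ_st) = √0.000608983 = 0.0246776

ȳ_st ≈ 3.78, SE ≈ 0.0247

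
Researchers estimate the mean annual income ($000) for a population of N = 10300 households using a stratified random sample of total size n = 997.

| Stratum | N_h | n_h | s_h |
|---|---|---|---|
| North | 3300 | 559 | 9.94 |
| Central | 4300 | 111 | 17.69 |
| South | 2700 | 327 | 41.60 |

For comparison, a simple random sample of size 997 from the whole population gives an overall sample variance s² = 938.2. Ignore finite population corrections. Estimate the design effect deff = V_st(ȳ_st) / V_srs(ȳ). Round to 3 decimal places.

deff ≈ 0.928

V̂(ȳ_st) = Σ W_h² s_h²/n_h, with W_h = N_h/N and N = 10300:
  stratum North: (3300/10300)²·9.94²/559 = 0.0181432
  stratum Central: (4300/10300)²·17.69²/111 = 0.491355
  stratum South: (2700/10300)²·41.60²/327 = 0.363657
V_st = 0.873155
V_srs = s²/n = 938.2/997 = 0.941023
deff = V_st / V_srs = 0.873155/0.941023 = 0.9279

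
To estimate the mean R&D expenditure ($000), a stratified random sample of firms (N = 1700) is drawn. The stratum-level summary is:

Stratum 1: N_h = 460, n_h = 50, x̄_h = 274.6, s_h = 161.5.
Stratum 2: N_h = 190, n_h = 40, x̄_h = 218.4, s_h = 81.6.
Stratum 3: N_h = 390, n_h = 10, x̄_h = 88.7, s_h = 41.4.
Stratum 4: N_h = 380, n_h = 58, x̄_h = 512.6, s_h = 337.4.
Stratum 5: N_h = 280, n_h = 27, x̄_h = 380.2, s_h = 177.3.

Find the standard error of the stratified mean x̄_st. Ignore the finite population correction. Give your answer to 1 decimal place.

V̂(x̄_st) = Σ W_h² s_h²/n_h, with W_h = N_h/N and N = 1700:
  stratum 1: (460/1700)²·161.5²/50 = 38.1938
  stratum 2: (190/1700)²·81.6²/40 = 2.07936
  stratum 3: (390/1700)²·41.4²/10 = 9.02053
  stratum 4: (380/1700)²·337.4²/58 = 98.0689
  stratum 5: (280/1700)²·177.3²/27 = 31.5843
V̂(x̄_st) = 178.947
SE(x̄_st) = √178.947 = 13.3771

SE(x̄_st) ≈ 13.4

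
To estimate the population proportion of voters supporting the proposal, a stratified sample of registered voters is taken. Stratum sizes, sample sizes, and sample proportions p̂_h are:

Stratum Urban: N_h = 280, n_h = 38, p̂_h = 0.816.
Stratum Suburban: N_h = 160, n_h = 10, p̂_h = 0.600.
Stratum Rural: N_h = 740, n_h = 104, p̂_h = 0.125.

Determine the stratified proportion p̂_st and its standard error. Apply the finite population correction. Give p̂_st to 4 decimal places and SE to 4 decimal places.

N = 1180; stratum weights W_h = N_h/N.
p̂_st = Σ W_h p̂_h = (280·0.816 + 160·0.600 + 740·0.125)/1180 = 0.35337
V̂(p̂_st) = Σ W_h² (1 − n_h/N_h) p̂_h(1−p̂_h)/(n_h−1):
  stratum Urban: (280/1180)²·(1 − 38/280)·0.816·0.184/37 = 0.000197477
  stratum Suburban: (160/1180)²·(1 − 10/160)·0.600·0.400/9 = 0.000459638
  stratum Rural: (740/1180)²·(1 − 104/740)·0.125·0.875/103 = 0.000358927
V̂(p̂_st) = 0.00101604; SE = √V̂ = 0.0318754

p̂_st ≈ 0.3534, SE ≈ 0.0319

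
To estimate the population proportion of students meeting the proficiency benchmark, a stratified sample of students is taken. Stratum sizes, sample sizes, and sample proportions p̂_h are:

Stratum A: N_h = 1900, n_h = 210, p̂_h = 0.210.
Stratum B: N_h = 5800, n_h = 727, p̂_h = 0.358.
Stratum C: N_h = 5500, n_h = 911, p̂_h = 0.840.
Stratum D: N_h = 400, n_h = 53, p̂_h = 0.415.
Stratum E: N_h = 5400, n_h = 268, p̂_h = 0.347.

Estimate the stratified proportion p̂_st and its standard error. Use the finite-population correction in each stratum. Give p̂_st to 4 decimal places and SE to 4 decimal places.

p̂_st ≈ 0.4808, SE ≈ 0.0105

N = 19000; stratum weights W_h = N_h/N.
p̂_st = Σ W_h p̂_h = (1900·0.210 + 5800·0.358 + 5500·0.840 + 400·0.415 + 5400·0.347)/19000 = 0.48080
V̂(p̂_st) = Σ W_h² (1 − n_h/N_h) p̂_h(1−p̂_h)/(n_h−1):
  stratum A: (1900/19000)²·(1 − 210/1900)·0.210·0.790/209 = 7.06046e-06
  stratum B: (5800/19000)²·(1 − 727/5800)·0.358·0.642/726 = 2.58028e-05
  stratum C: (5500/19000)²·(1 − 911/5500)·0.840·0.160/910 = 1.0326e-05
  stratum D: (400/19000)²·(1 − 53/400)·0.415·0.585/52 = 1.79508e-06
  stratum E: (5400/19000)²·(1 − 268/5400)·0.347·0.653/267 = 6.51485e-05
V̂(p̂_st) = 0.000110133; SE = √V̂ = 0.0104944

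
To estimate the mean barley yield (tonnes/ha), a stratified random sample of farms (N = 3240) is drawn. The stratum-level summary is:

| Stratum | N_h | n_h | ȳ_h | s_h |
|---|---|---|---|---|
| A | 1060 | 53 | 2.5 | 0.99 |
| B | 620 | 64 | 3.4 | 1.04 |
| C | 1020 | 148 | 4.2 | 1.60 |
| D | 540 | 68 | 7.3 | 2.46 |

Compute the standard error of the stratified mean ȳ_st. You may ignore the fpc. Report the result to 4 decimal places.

SE(ȳ_st) ≈ 0.0824

V̂(ȳ_st) = Σ W_h² s_h²/n_h, with W_h = N_h/N and N = 3240:
  stratum A: (1060/3240)²·0.99²/53 = 0.00197932
  stratum B: (620/3240)²·1.04²/64 = 0.000618842
  stratum C: (1020/3240)²·1.60²/148 = 0.00171431
  stratum D: (540/3240)²·2.46²/68 = 0.00247206
V̂(ȳ_st) = 0.00678453
SE(ȳ_st) = √0.00678453 = 0.0823683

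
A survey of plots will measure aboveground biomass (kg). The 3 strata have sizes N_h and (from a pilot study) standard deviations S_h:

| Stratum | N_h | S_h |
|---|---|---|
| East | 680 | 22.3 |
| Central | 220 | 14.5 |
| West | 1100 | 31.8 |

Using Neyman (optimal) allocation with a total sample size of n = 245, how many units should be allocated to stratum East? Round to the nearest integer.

Neyman allocation: n_h = n · N_h S_h / Σ N_i S_i, with n = 245.
  stratum East: N_h·S_h = 680·22.3 = 15164.00
  stratum Central: N_h·S_h = 220·14.5 = 3190.00
  stratum West: N_h·S_h = 1100·31.8 = 34980.00
Σ N_h S_h = 53334.00
n for stratum East = 245·15164.00/53334.00 = 69.659 → 70

70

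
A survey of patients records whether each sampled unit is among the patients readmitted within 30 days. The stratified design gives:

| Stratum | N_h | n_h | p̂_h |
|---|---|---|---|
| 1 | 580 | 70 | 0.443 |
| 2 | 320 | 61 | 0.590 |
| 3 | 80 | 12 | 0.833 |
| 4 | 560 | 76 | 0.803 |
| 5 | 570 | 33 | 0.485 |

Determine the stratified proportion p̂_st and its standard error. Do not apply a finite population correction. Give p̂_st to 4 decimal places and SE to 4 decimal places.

p̂_st ≈ 0.5870, SE ≈ 0.0332

N = 2110; stratum weights W_h = N_h/N.
p̂_st = Σ W_h p̂_h = (580·0.443 + 320·0.590 + 80·0.833 + 560·0.803 + 570·0.485)/2110 = 0.58697
V̂(p̂_st) = Σ W_h² p̂_h(1−p̂_h)/(n_h−1):
  stratum 1: (580/2110)²·0.443·0.557/69 = 0.00027021
  stratum 2: (320/2110)²·0.590·0.410/60 = 9.27299e-05
  stratum 3: (80/2110)²·0.833·0.167/11 = 1.81796e-05
  stratum 4: (560/2110)²·0.803·0.197/75 = 0.00014857
  stratum 5: (570/2110)²·0.485·0.515/32 = 0.000569618
V̂(p̂_st) = 0.00109931; SE = √V̂ = 0.0331558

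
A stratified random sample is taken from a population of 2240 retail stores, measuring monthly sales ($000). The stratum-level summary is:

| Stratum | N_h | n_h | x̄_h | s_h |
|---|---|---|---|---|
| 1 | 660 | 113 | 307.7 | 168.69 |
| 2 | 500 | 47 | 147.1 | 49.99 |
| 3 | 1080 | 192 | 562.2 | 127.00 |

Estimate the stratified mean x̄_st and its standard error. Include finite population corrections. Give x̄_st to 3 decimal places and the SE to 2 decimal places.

x̄_st ≈ 394.557, SE ≈ 6.05

x̄_st = Σ W_h x̄_h = (660·307.7 + 500·147.1 + 1080·562.2)/2240 = 394.55714
V̂(x̄_st) = Σ W_h² (1 − n_h/N_h) s_h²/n_h, with W_h = N_h/N and N = 2240:
  stratum 1: (660/2240)²·(1 − 113/660)·168.69²/113 = 18.1191
  stratum 2: (500/2240)²·(1 − 47/500)·49.99²/47 = 2.40016
  stratum 3: (1080/2240)²·(1 − 192/1080)·127.00²/192 = 16.0564
V̂(x̄_st) = 36.5756
SE(x̄_st) = √36.5756 = 6.04777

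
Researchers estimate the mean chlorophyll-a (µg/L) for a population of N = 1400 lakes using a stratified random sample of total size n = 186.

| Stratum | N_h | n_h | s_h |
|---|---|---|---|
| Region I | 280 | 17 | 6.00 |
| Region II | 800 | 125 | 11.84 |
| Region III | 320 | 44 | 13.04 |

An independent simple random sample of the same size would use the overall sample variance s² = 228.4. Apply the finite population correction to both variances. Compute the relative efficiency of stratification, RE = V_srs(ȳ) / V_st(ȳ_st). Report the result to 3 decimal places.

V̂(ȳ_st) = Σ W_h² (1 − n_h/N_h) s_h²/n_h, with W_h = N_h/N and N = 1400:
  stratum Region I: (280/1400)²·(1 − 17/280)·6.00²/17 = 0.079563
  stratum Region II: (800/1400)²·(1 − 125/800)·11.84²/125 = 0.308981
  stratum Region III: (320/1400)²·(1 − 44/320)·13.04²/44 = 0.174143
V_st = 0.562686
V_srs = (1 − 186/1400)·228.4/186 = 1.06481
Relative efficiency = V_srs / V_st = 1.06481/0.562686 = 1.8924

RE ≈ 1.892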